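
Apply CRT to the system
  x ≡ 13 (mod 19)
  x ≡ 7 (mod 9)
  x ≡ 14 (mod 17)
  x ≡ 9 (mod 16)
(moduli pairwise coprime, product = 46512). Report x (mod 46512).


Product of moduli M = 19 · 9 · 17 · 16 = 46512.
Merge one congruence at a time:
  Start: x ≡ 13 (mod 19).
  Combine with x ≡ 7 (mod 9); new modulus lcm = 171.
    Write x = 13 + 19·t and substitute into x ≡ 7 (mod 9): 19·t ≡ 7 − 13 = -6 (mod 9).
    Reduce coefficients mod 9: 1·t ≡ 3 (mod 9).
    So t ≡ 3 (mod 9).
    Then x = 13 + 19·3 = 70, valid modulo lcm(19, 9) = 171: x ≡ 70 (mod 171).
  Combine with x ≡ 14 (mod 17); new modulus lcm = 2907.
    Write x = 70 + 171·t and substitute into x ≡ 14 (mod 17): 171·t ≡ 14 − 70 = -56 (mod 17).
    Reduce coefficients mod 17: 1·t ≡ 12 (mod 17).
    So t ≡ 12 (mod 17).
    Then x = 70 + 171·12 = 2122, valid modulo lcm(171, 17) = 2907: x ≡ 2122 (mod 2907).
  Combine with x ≡ 9 (mod 16); new modulus lcm = 46512.
    Write x = 2122 + 2907·t and substitute into x ≡ 9 (mod 16): 2907·t ≡ 9 − 2122 = -2113 (mod 16).
    Reduce coefficients mod 16: 11·t ≡ 15 (mod 16).
    The inverse of 11 mod 16 is 3 (since 11·3 = 33 = 2·16 + 1), so t ≡ 3·15 = 45 ≡ 13 (mod 16).
    Then x = 2122 + 2907·13 = 39913, valid modulo lcm(2907, 16) = 46512: x ≡ 39913 (mod 46512).
Verify against each original: 39913 mod 19 = 13, 39913 mod 9 = 7, 39913 mod 17 = 14, 39913 mod 16 = 9.

x ≡ 39913 (mod 46512).


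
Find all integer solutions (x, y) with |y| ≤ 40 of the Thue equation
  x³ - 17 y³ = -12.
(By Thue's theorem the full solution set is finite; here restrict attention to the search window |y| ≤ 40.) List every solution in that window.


The equation is x³ - 17y³ = -12. For fixed y, x³ = 17·y³ − 12, so a solution requires the RHS to be a perfect cube.
Strategy: iterate y from -40 to 40, compute RHS = 17·y³ − 12, and check whether it is a (positive or negative) perfect cube.
Check small values of y:
  y = 0: RHS = -12 is not a perfect cube.
  y = 1: RHS = 5 is not a perfect cube.
  y = -1: RHS = -29 is not a perfect cube.
  y = 2: RHS = 124 is not a perfect cube.
  y = -2: RHS = -148 is not a perfect cube.
  y = 3: RHS = 447 is not a perfect cube.
  y = -3: RHS = -471 is not a perfect cube.
Continuing the search up to |y| = 40 finds no solutions either.
No (x, y) in the scanned range satisfies the equation.

No integer solutions with |y| ≤ 40.


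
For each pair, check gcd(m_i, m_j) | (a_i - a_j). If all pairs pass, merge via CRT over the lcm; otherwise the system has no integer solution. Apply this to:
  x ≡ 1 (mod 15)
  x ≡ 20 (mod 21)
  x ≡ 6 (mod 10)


Moduli 15, 21, 10 are not pairwise coprime, so CRT works modulo lcm(m_i) when all pairwise compatibility conditions hold.
Pairwise compatibility: gcd(m_i, m_j) must divide a_i - a_j for every pair.
Merge one congruence at a time:
  Start: x ≡ 1 (mod 15).
  Combine with x ≡ 20 (mod 21): gcd(15, 21) = 3, and 20 - 1 = 19 is NOT divisible by 3.
    ⇒ system is inconsistent (no integer solution).

No solution (the system is inconsistent).


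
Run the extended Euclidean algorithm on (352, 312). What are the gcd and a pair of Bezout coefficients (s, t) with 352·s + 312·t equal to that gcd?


Euclidean algorithm on (352, 312) — divide until remainder is 0:
  352 = 1 · 312 + 40
  312 = 7 · 40 + 32
  40 = 1 · 32 + 8
  32 = 4 · 8 + 0
gcd(352, 312) = 8.
Track Bezout coefficients alongside the remainders: start with r₀ = 352 = a·1 + b·0 (s = 1, t = 0) and r₁ = 312 = a·0 + b·1 (s = 0, t = 1); each new remainder r_{k+1} = r_{k-1} − q_k·r_k inherits s_{k+1} = s_{k-1} − q_k·s_k, t_{k+1} = t_{k-1} − q_k·t_k, so r_k = a·s_k + b·t_k at every step:
  q = 1: r = 40, s = 1 − 1·0 = 1, t = 0 − 1·1 = -1  (check: 352·1 + 312·(-1) = 40)
  q = 7: r = 32, s = 0 − 7·1 = -7, t = 1 − 7·(-1) = 8  (check: 352·(-7) + 312·8 = 32)
  q = 1: r = 8, s = 1 − 1·(-7) = 8, t = -1 − 1·8 = -9  (check: 352·8 + 312·(-9) = 8)
The row with r = 8 (the gcd) gives the Bezout coefficients s = 8, t = -9.
Result: 352 · (8) + 312 · (-9) = 8.

gcd(352, 312) = 8; s = 8, t = -9 (check: 352·8 + 312·(-9) = 8).


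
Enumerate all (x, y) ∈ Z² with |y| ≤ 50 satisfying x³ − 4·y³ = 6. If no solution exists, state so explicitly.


The equation is x³ - 4y³ = 6. For fixed y, x³ = 4·y³ + 6, so a solution requires the RHS to be a perfect cube.
Strategy: iterate y from -50 to 50, compute RHS = 4·y³ + 6, and check whether it is a (positive or negative) perfect cube.
Check small values of y:
  y = 0: RHS = 6 is not a perfect cube.
  y = 1: RHS = 10 is not a perfect cube.
  y = -1: RHS = 2 is not a perfect cube.
  y = 2: RHS = 38 is not a perfect cube.
  y = -2: RHS = -26 is not a perfect cube.
  y = 3: RHS = 114 is not a perfect cube.
  y = -3: RHS = -102 is not a perfect cube.
Continuing the search up to |y| = 50 finds no solutions either.
No (x, y) in the scanned range satisfies the equation.

No integer solutions with |y| ≤ 50.


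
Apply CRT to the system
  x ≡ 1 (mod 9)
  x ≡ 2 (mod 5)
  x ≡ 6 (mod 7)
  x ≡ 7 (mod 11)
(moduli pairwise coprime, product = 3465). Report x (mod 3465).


Product of moduli M = 9 · 5 · 7 · 11 = 3465.
Merge one congruence at a time:
  Start: x ≡ 1 (mod 9).
  Combine with x ≡ 2 (mod 5); new modulus lcm = 45.
    Write x = 1 + 9·t and substitute into x ≡ 2 (mod 5): 9·t ≡ 2 − 1 = 1 (mod 5).
    Reduce coefficients mod 5: 4·t ≡ 1 (mod 5).
    The inverse of 4 mod 5 is 4 (since 4·4 = 16 = 3·5 + 1), so t ≡ 4·1 = 4 ≡ 4 (mod 5).
    Then x = 1 + 9·4 = 37, valid modulo lcm(9, 5) = 45: x ≡ 37 (mod 45).
  Combine with x ≡ 6 (mod 7); new modulus lcm = 315.
    Write x = 37 + 45·t and substitute into x ≡ 6 (mod 7): 45·t ≡ 6 − 37 = -31 (mod 7).
    Reduce coefficients mod 7: 3·t ≡ 4 (mod 7).
    The inverse of 3 mod 7 is 5 (since 3·5 = 15 = 2·7 + 1), so t ≡ 5·4 = 20 ≡ 6 (mod 7).
    Then x = 37 + 45·6 = 307, valid modulo lcm(45, 7) = 315: x ≡ 307 (mod 315).
  Combine with x ≡ 7 (mod 11); new modulus lcm = 3465.
    Write x = 307 + 315·t and substitute into x ≡ 7 (mod 11): 315·t ≡ 7 − 307 = -300 (mod 11).
    Reduce coefficients mod 11: 7·t ≡ 8 (mod 11).
    The inverse of 7 mod 11 is 8 (since 7·8 = 56 = 5·11 + 1), so t ≡ 8·8 = 64 ≡ 9 (mod 11).
    Then x = 307 + 315·9 = 3142, valid modulo lcm(315, 11) = 3465: x ≡ 3142 (mod 3465).
Verify against each original: 3142 mod 9 = 1, 3142 mod 5 = 2, 3142 mod 7 = 6, 3142 mod 11 = 7.

x ≡ 3142 (mod 3465).


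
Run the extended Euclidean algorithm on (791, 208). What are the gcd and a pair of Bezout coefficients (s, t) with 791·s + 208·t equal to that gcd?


Euclidean algorithm on (791, 208) — divide until remainder is 0:
  791 = 3 · 208 + 167
  208 = 1 · 167 + 41
  167 = 4 · 41 + 3
  41 = 13 · 3 + 2
  3 = 1 · 2 + 1
  2 = 2 · 1 + 0
gcd(791, 208) = 1.
Track Bezout coefficients alongside the remainders: start with r₀ = 791 = a·1 + b·0 (s = 1, t = 0) and r₁ = 208 = a·0 + b·1 (s = 0, t = 1); each new remainder r_{k+1} = r_{k-1} − q_k·r_k inherits s_{k+1} = s_{k-1} − q_k·s_k, t_{k+1} = t_{k-1} − q_k·t_k, so r_k = a·s_k + b·t_k at every step:
  q = 3: r = 167, s = 1 − 3·0 = 1, t = 0 − 3·1 = -3  (check: 791·1 + 208·(-3) = 167)
  q = 1: r = 41, s = 0 − 1·1 = -1, t = 1 − 1·(-3) = 4  (check: 791·(-1) + 208·4 = 41)
  q = 4: r = 3, s = 1 − 4·(-1) = 5, t = -3 − 4·4 = -19  (check: 791·5 + 208·(-19) = 3)
  q = 13: r = 2, s = -1 − 13·5 = -66, t = 4 − 13·(-19) = 251  (check: 791·(-66) + 208·251 = 2)
  q = 1: r = 1, s = 5 − 1·(-66) = 71, t = -19 − 1·251 = -270  (check: 791·71 + 208·(-270) = 1)
The row with r = 1 (the gcd) gives the Bezout coefficients s = 71, t = -270.
Result: 791 · (71) + 208 · (-270) = 1.

gcd(791, 208) = 1; s = 71, t = -270 (check: 791·71 + 208·(-270) = 1).


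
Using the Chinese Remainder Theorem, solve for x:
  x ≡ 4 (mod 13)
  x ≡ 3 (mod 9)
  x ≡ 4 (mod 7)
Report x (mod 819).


Moduli 13, 9, 7 are pairwise coprime; by CRT there is a unique solution modulo M = 13 · 9 · 7 = 819.
Solve pairwise, accumulating the modulus:
  Start with x ≡ 4 (mod 13).
  Combine with x ≡ 3 (mod 9): since gcd(13, 9) = 1, we get a unique residue mod 117.
    Write x = 4 + 13·t and substitute into x ≡ 3 (mod 9): 13·t ≡ 3 − 4 = -1 (mod 9).
    Reduce coefficients mod 9: 4·t ≡ 8 (mod 9).
    The inverse of 4 mod 9 is 7 (since 4·7 = 28 = 3·9 + 1), so t ≡ 7·8 = 56 ≡ 2 (mod 9).
    Then x = 4 + 13·2 = 30, valid modulo lcm(13, 9) = 117: x ≡ 30 (mod 117).
  Combine with x ≡ 4 (mod 7): since gcd(117, 7) = 1, we get a unique residue mod 819.
    Write x = 30 + 117·t and substitute into x ≡ 4 (mod 7): 117·t ≡ 4 − 30 = -26 (mod 7).
    Reduce coefficients mod 7: 5·t ≡ 2 (mod 7).
    The inverse of 5 mod 7 is 3 (since 5·3 = 15 = 2·7 + 1), so t ≡ 3·2 = 6 ≡ 6 (mod 7).
    Then x = 30 + 117·6 = 732, valid modulo lcm(117, 7) = 819: x ≡ 732 (mod 819).
Verify: 732 mod 13 = 4 ✓, 732 mod 9 = 3 ✓, 732 mod 7 = 4 ✓.

x ≡ 732 (mod 819).


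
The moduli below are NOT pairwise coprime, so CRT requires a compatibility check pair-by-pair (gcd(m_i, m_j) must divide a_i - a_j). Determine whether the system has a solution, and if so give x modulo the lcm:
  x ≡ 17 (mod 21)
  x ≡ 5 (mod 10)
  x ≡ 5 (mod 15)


Moduli 21, 10, 15 are not pairwise coprime, so CRT works modulo lcm(m_i) when all pairwise compatibility conditions hold.
Pairwise compatibility: gcd(m_i, m_j) must divide a_i - a_j for every pair.
Merge one congruence at a time:
  Start: x ≡ 17 (mod 21).
  Combine with x ≡ 5 (mod 10): gcd(21, 10) = 1; 5 - 17 = -12, which IS divisible by 1, so compatible.
    Write x = 17 + 21·t and substitute into x ≡ 5 (mod 10): 21·t ≡ 5 − 17 = -12 (mod 10).
    Reduce coefficients mod 10: 1·t ≡ 8 (mod 10).
    So t ≡ 8 (mod 10).
    Then x = 17 + 21·8 = 185, valid modulo lcm(21, 10) = 210: x ≡ 185 (mod 210).
  Combine with x ≡ 5 (mod 15): gcd(210, 15) = 15; 5 - 185 = -180, which IS divisible by 15, so compatible.
    Write x = 185 + 210·t and substitute into x ≡ 5 (mod 15): 210·t ≡ 5 − 185 = -180 (mod 15).
    Divide the congruence (and modulus) by g = 15: 14·t ≡ -12 (mod 1).
    Modulo 1 every t works; take t = 0.
    Then x = 185 + 210·0 = 185, valid modulo lcm(210, 15) = 210: x ≡ 185 (mod 210).
Verify: 185 mod 21 = 17, 185 mod 10 = 5, 185 mod 15 = 5.

x ≡ 185 (mod 210).


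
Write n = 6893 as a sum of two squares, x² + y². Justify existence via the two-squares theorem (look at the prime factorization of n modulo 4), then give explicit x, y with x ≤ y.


Step 1: Factor n = 6893 = 61 · 113.
Step 2: Check the mod-4 condition on each prime factor: 61 ≡ 1 (mod 4), exponent 1; 113 ≡ 1 (mod 4), exponent 1.
All primes ≡ 3 (mod 4) appear to even exponent (or don't appear), so by the two-squares theorem n IS expressible as a sum of two squares.
Step 3: Build a representation. Here n = 61 · 113 is a product of primes ≡ 1 (mod 4). Each prime p ≡ 1 (mod 4) is itself a sum of two squares; find a² by testing p − a² for a perfect square:
  61: 61 − 1² = 60, 61 − 2² = 57, 61 − 3² = 52, 61 − 4² = 45, 61 − 5² = 36 = 6² ⇒ 61 = 5² + 6².
  113: 113 − 1² = 112, 113 − 2² = 109, 113 − 3² = 104, 113 − 4² = 97, 113 − 5² = 88, 113 − 6² = 77, 113 − 7² = 64 = 8² ⇒ 113 = 7² + 8².
  Combine using the Brahmagupta–Fibonacci identity (a² + b²)(c² + d²) = (ac − bd)² + (ad + bc)² = (ac + bd)² + (ad − bc)²:
  61 · 113 = 6893: from (5² + 6²)(7² + 8²), take (5·7 − 6·8, 5·8 + 6·7) = (35 − 48, 40 + 42) = (-13, 82); dropping signs (only squares matter) gives (13, 82); check 13² + 82² = 169 + 6724 = 6893 ✓.
Step 4: Order so x ≤ y and verify: 13² + 82² = 169 + 6724 = 6893 = n. ✓

n = 6893 = 13² + 82² (one valid representation with x ≤ y).


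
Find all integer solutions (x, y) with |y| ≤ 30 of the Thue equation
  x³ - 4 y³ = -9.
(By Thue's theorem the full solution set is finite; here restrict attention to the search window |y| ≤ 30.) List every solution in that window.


The equation is x³ - 4y³ = -9. For fixed y, x³ = 4·y³ − 9, so a solution requires the RHS to be a perfect cube.
Strategy: iterate y from -30 to 30, compute RHS = 4·y³ − 9, and check whether it is a (positive or negative) perfect cube.
Check small values of y:
  y = 0: RHS = -9 is not a perfect cube.
  y = 1: RHS = -5 is not a perfect cube.
  y = -1: RHS = -13 is not a perfect cube.
  y = 2: RHS = 23 is not a perfect cube.
  y = -2: RHS = -41 is not a perfect cube.
  y = 3: RHS = 99 is not a perfect cube.
  y = -3: RHS = -117 is not a perfect cube.
Continuing the search up to |y| = 30 finds no solutions either.
No (x, y) in the scanned range satisfies the equation.

No integer solutions with |y| ≤ 30.


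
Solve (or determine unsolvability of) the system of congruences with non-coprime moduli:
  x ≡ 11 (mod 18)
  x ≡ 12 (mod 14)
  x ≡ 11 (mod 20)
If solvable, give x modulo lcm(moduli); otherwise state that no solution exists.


Moduli 18, 14, 20 are not pairwise coprime, so CRT works modulo lcm(m_i) when all pairwise compatibility conditions hold.
Pairwise compatibility: gcd(m_i, m_j) must divide a_i - a_j for every pair.
Merge one congruence at a time:
  Start: x ≡ 11 (mod 18).
  Combine with x ≡ 12 (mod 14): gcd(18, 14) = 2, and 12 - 11 = 1 is NOT divisible by 2.
    ⇒ system is inconsistent (no integer solution).

No solution (the system is inconsistent).


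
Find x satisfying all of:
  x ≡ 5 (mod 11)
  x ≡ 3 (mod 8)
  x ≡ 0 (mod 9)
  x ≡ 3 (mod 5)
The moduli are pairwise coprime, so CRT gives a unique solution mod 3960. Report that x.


Product of moduli M = 11 · 8 · 9 · 5 = 3960.
Merge one congruence at a time:
  Start: x ≡ 5 (mod 11).
  Combine with x ≡ 3 (mod 8); new modulus lcm = 88.
    Write x = 5 + 11·t and substitute into x ≡ 3 (mod 8): 11·t ≡ 3 − 5 = -2 (mod 8).
    Reduce coefficients mod 8: 3·t ≡ 6 (mod 8).
    The inverse of 3 mod 8 is 3 (since 3·3 = 9 = 1·8 + 1), so t ≡ 3·6 = 18 ≡ 2 (mod 8).
    Then x = 5 + 11·2 = 27, valid modulo lcm(11, 8) = 88: x ≡ 27 (mod 88).
  Combine with x ≡ 0 (mod 9); new modulus lcm = 792.
    Write x = 27 + 88·t and substitute into x ≡ 0 (mod 9): 88·t ≡ 0 − 27 = -27 (mod 9).
    Reduce coefficients mod 9: 7·t ≡ 0 (mod 9).
    The inverse of 7 mod 9 is 4 (since 7·4 = 28 = 3·9 + 1), so t ≡ 4·0 = 0 ≡ 0 (mod 9).
    Then x = 27 + 88·0 = 27, valid modulo lcm(88, 9) = 792: x ≡ 27 (mod 792).
  Combine with x ≡ 3 (mod 5); new modulus lcm = 3960.
    Write x = 27 + 792·t and substitute into x ≡ 3 (mod 5): 792·t ≡ 3 − 27 = -24 (mod 5).
    Reduce coefficients mod 5: 2·t ≡ 1 (mod 5).
    The inverse of 2 mod 5 is 3 (since 2·3 = 6 = 1·5 + 1), so t ≡ 3·1 = 3 ≡ 3 (mod 5).
    Then x = 27 + 792·3 = 2403, valid modulo lcm(792, 5) = 3960: x ≡ 2403 (mod 3960).
Verify against each original: 2403 mod 11 = 5, 2403 mod 8 = 3, 2403 mod 9 = 0, 2403 mod 5 = 3.

x ≡ 2403 (mod 3960).


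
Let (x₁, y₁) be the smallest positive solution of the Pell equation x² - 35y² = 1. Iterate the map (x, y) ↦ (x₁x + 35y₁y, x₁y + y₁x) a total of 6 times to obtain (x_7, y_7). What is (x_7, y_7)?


Step 1: Find the fundamental solution (x₁, y₁) of x² - 35y² = 1.
  Expand √35 as a continued fraction. a₀ = ⌊√35⌋ = 5; iterate m_{k+1} = d_k·a_k − m_k, d_{k+1} = (35 − m_{k+1}²)/d_k, a_{k+1} = ⌊(a₀ + m_{k+1})/d_{k+1}⌋ (starting m₀ = 0, d₀ = 1), with convergents p_k = a_k·p_{k-1} + p_{k-2}, q_k = a_k·q_{k-1} + q_{k-2} (p₋₁ = 1, q₋₁ = 0):
  k = 0: a₀ = 5; p₀/q₀ = 5/1; p₀² − 35·q₀² = 25 − 35 = -10.
  k = 1: m = 5, d = 10, a = ⌊(5 + 5)/10⌋ = 1; p/q = (1·5 + 1)/(1·1 + 0) = 6/1; p² − 35·q² = 36 − 35 = 1.
  The first convergent with p² − 35·q² = 1 gives the fundamental solution (x₁, y₁) = (6, 1).
Step 2: Apply the recurrence (x_{n+1}, y_{n+1}) = (x₁x_n + 35y₁y_n, x₁y_n + y₁x_n) repeatedly.
  From (x_1, y_1) = (6, 1): x_2 = 6·6 + 35·1·1 = 71; y_2 = 6·1 + 1·6 = 12.
  From (x_2, y_2) = (71, 12): x_3 = 6·71 + 35·1·12 = 846; y_3 = 6·12 + 1·71 = 143.
  From (x_3, y_3) = (846, 143): x_4 = 6·846 + 35·1·143 = 10081; y_4 = 6·143 + 1·846 = 1704.
  From (x_4, y_4) = (10081, 1704): x_5 = 6·10081 + 35·1·1704 = 120126; y_5 = 6·1704 + 1·10081 = 20305.
  From (x_5, y_5) = (120126, 20305): x_6 = 6·120126 + 35·1·20305 = 1431431; y_6 = 6·20305 + 1·120126 = 241956.
  From (x_6, y_6) = (1431431, 241956): x_7 = 6·1431431 + 35·1·241956 = 17057046; y_7 = 6·241956 + 1·1431431 = 2883167.
Step 3: Verify x_7² - 35·y_7² = 290942818246116 - 290942818246115 = 1 (should be 1). ✓

(x_1, y_1) = (6, 1); (x_7, y_7) = (17057046, 2883167).


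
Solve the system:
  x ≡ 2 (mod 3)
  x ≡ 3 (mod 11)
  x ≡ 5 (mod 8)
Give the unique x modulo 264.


Moduli 3, 11, 8 are pairwise coprime; by CRT there is a unique solution modulo M = 3 · 11 · 8 = 264.
Solve pairwise, accumulating the modulus:
  Start with x ≡ 2 (mod 3).
  Combine with x ≡ 3 (mod 11): since gcd(3, 11) = 1, we get a unique residue mod 33.
    Write x = 2 + 3·t and substitute into x ≡ 3 (mod 11): 3·t ≡ 3 − 2 = 1 (mod 11).
    The inverse of 3 mod 11 is 4 (since 3·4 = 12 = 1·11 + 1), so t ≡ 4·1 = 4 ≡ 4 (mod 11).
    Then x = 2 + 3·4 = 14, valid modulo lcm(3, 11) = 33: x ≡ 14 (mod 33).
  Combine with x ≡ 5 (mod 8): since gcd(33, 8) = 1, we get a unique residue mod 264.
    Write x = 14 + 33·t and substitute into x ≡ 5 (mod 8): 33·t ≡ 5 − 14 = -9 (mod 8).
    Reduce coefficients mod 8: 1·t ≡ 7 (mod 8).
    So t ≡ 7 (mod 8).
    Then x = 14 + 33·7 = 245, valid modulo lcm(33, 8) = 264: x ≡ 245 (mod 264).
Verify: 245 mod 3 = 2 ✓, 245 mod 11 = 3 ✓, 245 mod 8 = 5 ✓.

x ≡ 245 (mod 264).


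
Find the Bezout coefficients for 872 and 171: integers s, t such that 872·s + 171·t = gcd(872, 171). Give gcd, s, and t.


Euclidean algorithm on (872, 171) — divide until remainder is 0:
  872 = 5 · 171 + 17
  171 = 10 · 17 + 1
  17 = 17 · 1 + 0
gcd(872, 171) = 1.
Track Bezout coefficients alongside the remainders: start with r₀ = 872 = a·1 + b·0 (s = 1, t = 0) and r₁ = 171 = a·0 + b·1 (s = 0, t = 1); each new remainder r_{k+1} = r_{k-1} − q_k·r_k inherits s_{k+1} = s_{k-1} − q_k·s_k, t_{k+1} = t_{k-1} − q_k·t_k, so r_k = a·s_k + b·t_k at every step:
  q = 5: r = 17, s = 1 − 5·0 = 1, t = 0 − 5·1 = -5  (check: 872·1 + 171·(-5) = 17)
  q = 10: r = 1, s = 0 − 10·1 = -10, t = 1 − 10·(-5) = 51  (check: 872·(-10) + 171·51 = 1)
The row with r = 1 (the gcd) gives the Bezout coefficients s = -10, t = 51.
Result: 872 · (-10) + 171 · (51) = 1.

gcd(872, 171) = 1; s = -10, t = 51 (check: 872·(-10) + 171·51 = 1).


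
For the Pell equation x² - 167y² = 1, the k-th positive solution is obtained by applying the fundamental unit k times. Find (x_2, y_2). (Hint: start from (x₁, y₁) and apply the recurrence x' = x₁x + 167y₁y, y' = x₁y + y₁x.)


Step 1: Find the fundamental solution (x₁, y₁) of x² - 167y² = 1.
  Expand √167 as a continued fraction. a₀ = ⌊√167⌋ = 12; iterate m_{k+1} = d_k·a_k − m_k, d_{k+1} = (167 − m_{k+1}²)/d_k, a_{k+1} = ⌊(a₀ + m_{k+1})/d_{k+1}⌋ (starting m₀ = 0, d₀ = 1), with convergents p_k = a_k·p_{k-1} + p_{k-2}, q_k = a_k·q_{k-1} + q_{k-2} (p₋₁ = 1, q₋₁ = 0):
  k = 0: a₀ = 12; p₀/q₀ = 12/1; p₀² − 167·q₀² = 144 − 167 = -23.
  k = 1: m = 12, d = 23, a = ⌊(12 + 12)/23⌋ = 1; p/q = (1·12 + 1)/(1·1 + 0) = 13/1; p² − 167·q² = 169 − 167 = 2.
  k = 2: m = 11, d = 2, a = ⌊(12 + 11)/2⌋ = 11; p/q = (11·13 + 12)/(11·1 + 1) = 155/12; p² − 167·q² = 24025 − 24048 = -23.
  k = 3: m = 11, d = 23, a = ⌊(12 + 11)/23⌋ = 1; p/q = (1·155 + 13)/(1·12 + 1) = 168/13; p² − 167·q² = 28224 − 28223 = 1.
  The first convergent with p² − 167·q² = 1 gives the fundamental solution (x₁, y₁) = (168, 13).
Step 2: Apply the recurrence (x_{n+1}, y_{n+1}) = (x₁x_n + 167y₁y_n, x₁y_n + y₁x_n) repeatedly.
  From (x_1, y_1) = (168, 13): x_2 = 168·168 + 167·13·13 = 56447; y_2 = 168·13 + 13·168 = 4368.
Step 3: Verify x_2² - 167·y_2² = 3186263809 - 3186263808 = 1 (should be 1). ✓

(x_1, y_1) = (168, 13); (x_2, y_2) = (56447, 4368).


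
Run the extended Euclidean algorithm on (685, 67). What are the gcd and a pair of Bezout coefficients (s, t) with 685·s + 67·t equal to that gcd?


Euclidean algorithm on (685, 67) — divide until remainder is 0:
  685 = 10 · 67 + 15
  67 = 4 · 15 + 7
  15 = 2 · 7 + 1
  7 = 7 · 1 + 0
gcd(685, 67) = 1.
Track Bezout coefficients alongside the remainders: start with r₀ = 685 = a·1 + b·0 (s = 1, t = 0) and r₁ = 67 = a·0 + b·1 (s = 0, t = 1); each new remainder r_{k+1} = r_{k-1} − q_k·r_k inherits s_{k+1} = s_{k-1} − q_k·s_k, t_{k+1} = t_{k-1} − q_k·t_k, so r_k = a·s_k + b·t_k at every step:
  q = 10: r = 15, s = 1 − 10·0 = 1, t = 0 − 10·1 = -10  (check: 685·1 + 67·(-10) = 15)
  q = 4: r = 7, s = 0 − 4·1 = -4, t = 1 − 4·(-10) = 41  (check: 685·(-4) + 67·41 = 7)
  q = 2: r = 1, s = 1 − 2·(-4) = 9, t = -10 − 2·41 = -92  (check: 685·9 + 67·(-92) = 1)
The row with r = 1 (the gcd) gives the Bezout coefficients s = 9, t = -92.
Result: 685 · (9) + 67 · (-92) = 1.

gcd(685, 67) = 1; s = 9, t = -92 (check: 685·9 + 67·(-92) = 1).


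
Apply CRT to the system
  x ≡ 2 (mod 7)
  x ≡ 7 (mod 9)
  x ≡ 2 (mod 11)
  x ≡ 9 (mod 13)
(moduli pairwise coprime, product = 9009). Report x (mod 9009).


Product of moduli M = 7 · 9 · 11 · 13 = 9009.
Merge one congruence at a time:
  Start: x ≡ 2 (mod 7).
  Combine with x ≡ 7 (mod 9); new modulus lcm = 63.
    Write x = 2 + 7·t and substitute into x ≡ 7 (mod 9): 7·t ≡ 7 − 2 = 5 (mod 9).
    The inverse of 7 mod 9 is 4 (since 7·4 = 28 = 3·9 + 1), so t ≡ 4·5 = 20 ≡ 2 (mod 9).
    Then x = 2 + 7·2 = 16, valid modulo lcm(7, 9) = 63: x ≡ 16 (mod 63).
  Combine with x ≡ 2 (mod 11); new modulus lcm = 693.
    Write x = 16 + 63·t and substitute into x ≡ 2 (mod 11): 63·t ≡ 2 − 16 = -14 (mod 11).
    Reduce coefficients mod 11: 8·t ≡ 8 (mod 11).
    The inverse of 8 mod 11 is 7 (since 8·7 = 56 = 5·11 + 1), so t ≡ 7·8 = 56 ≡ 1 (mod 11).
    Then x = 16 + 63·1 = 79, valid modulo lcm(63, 11) = 693: x ≡ 79 (mod 693).
  Combine with x ≡ 9 (mod 13); new modulus lcm = 9009.
    Write x = 79 + 693·t and substitute into x ≡ 9 (mod 13): 693·t ≡ 9 − 79 = -70 (mod 13).
    Reduce coefficients mod 13: 4·t ≡ 8 (mod 13).
    The inverse of 4 mod 13 is 10 (since 4·10 = 40 = 3·13 + 1), so t ≡ 10·8 = 80 ≡ 2 (mod 13).
    Then x = 79 + 693·2 = 1465, valid modulo lcm(693, 13) = 9009: x ≡ 1465 (mod 9009).
Verify against each original: 1465 mod 7 = 2, 1465 mod 9 = 7, 1465 mod 11 = 2, 1465 mod 13 = 9.

x ≡ 1465 (mod 9009).


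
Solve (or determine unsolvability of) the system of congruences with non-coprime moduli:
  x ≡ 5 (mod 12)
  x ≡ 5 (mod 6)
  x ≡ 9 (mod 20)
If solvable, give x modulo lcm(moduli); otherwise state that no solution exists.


Moduli 12, 6, 20 are not pairwise coprime, so CRT works modulo lcm(m_i) when all pairwise compatibility conditions hold.
Pairwise compatibility: gcd(m_i, m_j) must divide a_i - a_j for every pair.
Merge one congruence at a time:
  Start: x ≡ 5 (mod 12).
  Combine with x ≡ 5 (mod 6): gcd(12, 6) = 6; 5 - 5 = 0, which IS divisible by 6, so compatible.
    Write x = 5 + 12·t and substitute into x ≡ 5 (mod 6): 12·t ≡ 5 − 5 = 0 (mod 6).
    Divide the congruence (and modulus) by g = 6: 2·t ≡ 0 (mod 1).
    Modulo 1 every t works; take t = 0.
    Then x = 5 + 12·0 = 5, valid modulo lcm(12, 6) = 12: x ≡ 5 (mod 12).
  Combine with x ≡ 9 (mod 20): gcd(12, 20) = 4; 9 - 5 = 4, which IS divisible by 4, so compatible.
    Write x = 5 + 12·t and substitute into x ≡ 9 (mod 20): 12·t ≡ 9 − 5 = 4 (mod 20).
    Divide the congruence (and modulus) by g = 4: 3·t ≡ 1 (mod 5).
    The inverse of 3 mod 5 is 2 (since 3·2 = 6 = 1·5 + 1), so t ≡ 2·1 = 2 ≡ 2 (mod 5).
    Then x = 5 + 12·2 = 29, valid modulo lcm(12, 20) = 60: x ≡ 29 (mod 60).
Verify: 29 mod 12 = 5, 29 mod 6 = 5, 29 mod 20 = 9.

x ≡ 29 (mod 60).


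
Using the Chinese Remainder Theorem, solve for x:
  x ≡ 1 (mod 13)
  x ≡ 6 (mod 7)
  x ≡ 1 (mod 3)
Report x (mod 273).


Moduli 13, 7, 3 are pairwise coprime; by CRT there is a unique solution modulo M = 13 · 7 · 3 = 273.
Solve pairwise, accumulating the modulus:
  Start with x ≡ 1 (mod 13).
  Combine with x ≡ 6 (mod 7): since gcd(13, 7) = 1, we get a unique residue mod 91.
    Write x = 1 + 13·t and substitute into x ≡ 6 (mod 7): 13·t ≡ 6 − 1 = 5 (mod 7).
    Reduce coefficients mod 7: 6·t ≡ 5 (mod 7).
    The inverse of 6 mod 7 is 6 (since 6·6 = 36 = 5·7 + 1), so t ≡ 6·5 = 30 ≡ 2 (mod 7).
    Then x = 1 + 13·2 = 27, valid modulo lcm(13, 7) = 91: x ≡ 27 (mod 91).
  Combine with x ≡ 1 (mod 3): since gcd(91, 3) = 1, we get a unique residue mod 273.
    Write x = 27 + 91·t and substitute into x ≡ 1 (mod 3): 91·t ≡ 1 − 27 = -26 (mod 3).
    Reduce coefficients mod 3: 1·t ≡ 1 (mod 3).
    So t ≡ 1 (mod 3).
    Then x = 27 + 91·1 = 118, valid modulo lcm(91, 3) = 273: x ≡ 118 (mod 273).
Verify: 118 mod 13 = 1 ✓, 118 mod 7 = 6 ✓, 118 mod 3 = 1 ✓.

x ≡ 118 (mod 273).


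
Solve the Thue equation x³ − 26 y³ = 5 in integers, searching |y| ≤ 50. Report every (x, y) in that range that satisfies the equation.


The equation is x³ - 26y³ = 5. For fixed y, x³ = 26·y³ + 5, so a solution requires the RHS to be a perfect cube.
Strategy: iterate y from -50 to 50, compute RHS = 26·y³ + 5, and check whether it is a (positive or negative) perfect cube.
Check small values of y:
  y = 0: RHS = 5 is not a perfect cube.
  y = 1: RHS = 31 is not a perfect cube.
  y = -1: RHS = -21 is not a perfect cube.
  y = 2: RHS = 213 is not a perfect cube.
  y = -2: RHS = -203 is not a perfect cube.
  y = 3: RHS = 707 is not a perfect cube.
  y = -3: RHS = -697 is not a perfect cube.
Continuing the search up to |y| = 50 finds no solutions either.
No (x, y) in the scanned range satisfies the equation.

No integer solutions with |y| ≤ 50.


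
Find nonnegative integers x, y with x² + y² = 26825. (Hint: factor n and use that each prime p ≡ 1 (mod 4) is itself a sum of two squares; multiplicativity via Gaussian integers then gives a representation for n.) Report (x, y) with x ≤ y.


Step 1: Factor n = 26825 = 5^2 · 29 · 37.
Step 2: Check the mod-4 condition on each prime factor: 5 ≡ 1 (mod 4), exponent 2; 29 ≡ 1 (mod 4), exponent 1; 37 ≡ 1 (mod 4), exponent 1.
All primes ≡ 3 (mod 4) appear to even exponent (or don't appear), so by the two-squares theorem n IS expressible as a sum of two squares.
Step 3: Build a representation. Group n = k² · m with k = 5 and m = 29 · 37 = 1073 (a product of primes ≡ 1 (mod 4)); a representation of m scales to one of n via (k·x)² + (k·y)² = k²(x² + y²). Each prime p ≡ 1 (mod 4) is itself a sum of two squares; find a² by testing p − a² for a perfect square:
  29: 29 − 1² = 28, 29 − 2² = 25 = 5² ⇒ 29 = 2² + 5².
  37: 37 − 1² = 36 = 6² ⇒ 37 = 1² + 6².
  Combine using the Brahmagupta–Fibonacci identity (a² + b²)(c² + d²) = (ac − bd)² + (ad + bc)² = (ac + bd)² + (ad − bc)²:
  29 · 37 = 1073: from (2² + 5²)(1² + 6²), take (2·1 − 5·6, 2·6 + 5·1) = (2 − 30, 12 + 5) = (-28, 17); dropping signs (only squares matter) gives (28, 17); check 28² + 17² = 784 + 289 = 1073 ✓.
  Scale by k = 5: (5·28, 5·17) = (140, 85).
Step 4: Order so x ≤ y and verify: 85² + 140² = 7225 + 19600 = 26825 = n. ✓

n = 26825 = 85² + 140² (one valid representation with x ≤ y).


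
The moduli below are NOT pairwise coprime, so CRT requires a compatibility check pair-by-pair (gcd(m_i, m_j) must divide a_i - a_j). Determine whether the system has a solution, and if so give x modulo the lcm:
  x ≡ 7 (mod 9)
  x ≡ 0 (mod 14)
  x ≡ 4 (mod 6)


Moduli 9, 14, 6 are not pairwise coprime, so CRT works modulo lcm(m_i) when all pairwise compatibility conditions hold.
Pairwise compatibility: gcd(m_i, m_j) must divide a_i - a_j for every pair.
Merge one congruence at a time:
  Start: x ≡ 7 (mod 9).
  Combine with x ≡ 0 (mod 14): gcd(9, 14) = 1; 0 - 7 = -7, which IS divisible by 1, so compatible.
    Write x = 7 + 9·t and substitute into x ≡ 0 (mod 14): 9·t ≡ 0 − 7 = -7 (mod 14).
    Reduce coefficients mod 14: 9·t ≡ 7 (mod 14).
    The inverse of 9 mod 14 is 11 (since 9·11 = 99 = 7·14 + 1), so t ≡ 11·7 = 77 ≡ 7 (mod 14).
    Then x = 7 + 9·7 = 70, valid modulo lcm(9, 14) = 126: x ≡ 70 (mod 126).
  Combine with x ≡ 4 (mod 6): gcd(126, 6) = 6; 4 - 70 = -66, which IS divisible by 6, so compatible.
    Write x = 70 + 126·t and substitute into x ≡ 4 (mod 6): 126·t ≡ 4 − 70 = -66 (mod 6).
    Divide the congruence (and modulus) by g = 6: 21·t ≡ -11 (mod 1).
    Modulo 1 every t works; take t = 0.
    Then x = 70 + 126·0 = 70, valid modulo lcm(126, 6) = 126: x ≡ 70 (mod 126).
Verify: 70 mod 9 = 7, 70 mod 14 = 0, 70 mod 6 = 4.

x ≡ 70 (mod 126).


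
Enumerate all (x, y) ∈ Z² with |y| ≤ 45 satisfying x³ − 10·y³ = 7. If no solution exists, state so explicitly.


The equation is x³ - 10y³ = 7. For fixed y, x³ = 10·y³ + 7, so a solution requires the RHS to be a perfect cube.
Strategy: iterate y from -45 to 45, compute RHS = 10·y³ + 7, and check whether it is a (positive or negative) perfect cube.
Check small values of y:
  y = 0: RHS = 7 is not a perfect cube.
  y = 1: RHS = 17 is not a perfect cube.
  y = -1: RHS = -3 is not a perfect cube.
  y = 2: RHS = 87 is not a perfect cube.
  y = -2: RHS = -73 is not a perfect cube.
  y = 3: RHS = 277 is not a perfect cube.
  y = -3: RHS = -263 is not a perfect cube.
Continuing the search up to |y| = 45 finds no solutions either.
No (x, y) in the scanned range satisfies the equation.

No integer solutions with |y| ≤ 45.


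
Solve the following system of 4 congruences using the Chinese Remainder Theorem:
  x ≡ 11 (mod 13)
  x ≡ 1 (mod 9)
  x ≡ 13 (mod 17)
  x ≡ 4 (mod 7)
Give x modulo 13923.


Product of moduli M = 13 · 9 · 17 · 7 = 13923.
Merge one congruence at a time:
  Start: x ≡ 11 (mod 13).
  Combine with x ≡ 1 (mod 9); new modulus lcm = 117.
    Write x = 11 + 13·t and substitute into x ≡ 1 (mod 9): 13·t ≡ 1 − 11 = -10 (mod 9).
    Reduce coefficients mod 9: 4·t ≡ 8 (mod 9).
    The inverse of 4 mod 9 is 7 (since 4·7 = 28 = 3·9 + 1), so t ≡ 7·8 = 56 ≡ 2 (mod 9).
    Then x = 11 + 13·2 = 37, valid modulo lcm(13, 9) = 117: x ≡ 37 (mod 117).
  Combine with x ≡ 13 (mod 17); new modulus lcm = 1989.
    Write x = 37 + 117·t and substitute into x ≡ 13 (mod 17): 117·t ≡ 13 − 37 = -24 (mod 17).
    Reduce coefficients mod 17: 15·t ≡ 10 (mod 17).
    The inverse of 15 mod 17 is 8 (since 15·8 = 120 = 7·17 + 1), so t ≡ 8·10 = 80 ≡ 12 (mod 17).
    Then x = 37 + 117·12 = 1441, valid modulo lcm(117, 17) = 1989: x ≡ 1441 (mod 1989).
  Combine with x ≡ 4 (mod 7); new modulus lcm = 13923.
    Write x = 1441 + 1989·t and substitute into x ≡ 4 (mod 7): 1989·t ≡ 4 − 1441 = -1437 (mod 7).
    Reduce coefficients mod 7: 1·t ≡ 5 (mod 7).
    So t ≡ 5 (mod 7).
    Then x = 1441 + 1989·5 = 11386, valid modulo lcm(1989, 7) = 13923: x ≡ 11386 (mod 13923).
Verify against each original: 11386 mod 13 = 11, 11386 mod 9 = 1, 11386 mod 17 = 13, 11386 mod 7 = 4.

x ≡ 11386 (mod 13923).


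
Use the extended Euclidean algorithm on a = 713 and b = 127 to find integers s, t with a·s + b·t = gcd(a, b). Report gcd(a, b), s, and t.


Euclidean algorithm on (713, 127) — divide until remainder is 0:
  713 = 5 · 127 + 78
  127 = 1 · 78 + 49
  78 = 1 · 49 + 29
  49 = 1 · 29 + 20
  29 = 1 · 20 + 9
  20 = 2 · 9 + 2
  9 = 4 · 2 + 1
  2 = 2 · 1 + 0
gcd(713, 127) = 1.
Track Bezout coefficients alongside the remainders: start with r₀ = 713 = a·1 + b·0 (s = 1, t = 0) and r₁ = 127 = a·0 + b·1 (s = 0, t = 1); each new remainder r_{k+1} = r_{k-1} − q_k·r_k inherits s_{k+1} = s_{k-1} − q_k·s_k, t_{k+1} = t_{k-1} − q_k·t_k, so r_k = a·s_k + b·t_k at every step:
  q = 5: r = 78, s = 1 − 5·0 = 1, t = 0 − 5·1 = -5  (check: 713·1 + 127·(-5) = 78)
  q = 1: r = 49, s = 0 − 1·1 = -1, t = 1 − 1·(-5) = 6  (check: 713·(-1) + 127·6 = 49)
  q = 1: r = 29, s = 1 − 1·(-1) = 2, t = -5 − 1·6 = -11  (check: 713·2 + 127·(-11) = 29)
  q = 1: r = 20, s = -1 − 1·2 = -3, t = 6 − 1·(-11) = 17  (check: 713·(-3) + 127·17 = 20)
  q = 1: r = 9, s = 2 − 1·(-3) = 5, t = -11 − 1·17 = -28  (check: 713·5 + 127·(-28) = 9)
  q = 2: r = 2, s = -3 − 2·5 = -13, t = 17 − 2·(-28) = 73  (check: 713·(-13) + 127·73 = 2)
  q = 4: r = 1, s = 5 − 4·(-13) = 57, t = -28 − 4·73 = -320  (check: 713·57 + 127·(-320) = 1)
The row with r = 1 (the gcd) gives the Bezout coefficients s = 57, t = -320.
Result: 713 · (57) + 127 · (-320) = 1.

gcd(713, 127) = 1; s = 57, t = -320 (check: 713·57 + 127·(-320) = 1).


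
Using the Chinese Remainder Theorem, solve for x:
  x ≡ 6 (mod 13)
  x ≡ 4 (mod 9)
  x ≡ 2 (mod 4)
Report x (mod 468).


Moduli 13, 9, 4 are pairwise coprime; by CRT there is a unique solution modulo M = 13 · 9 · 4 = 468.
Solve pairwise, accumulating the modulus:
  Start with x ≡ 6 (mod 13).
  Combine with x ≡ 4 (mod 9): since gcd(13, 9) = 1, we get a unique residue mod 117.
    Write x = 6 + 13·t and substitute into x ≡ 4 (mod 9): 13·t ≡ 4 − 6 = -2 (mod 9).
    Reduce coefficients mod 9: 4·t ≡ 7 (mod 9).
    The inverse of 4 mod 9 is 7 (since 4·7 = 28 = 3·9 + 1), so t ≡ 7·7 = 49 ≡ 4 (mod 9).
    Then x = 6 + 13·4 = 58, valid modulo lcm(13, 9) = 117: x ≡ 58 (mod 117).
  Combine with x ≡ 2 (mod 4): since gcd(117, 4) = 1, we get a unique residue mod 468.
    Write x = 58 + 117·t and substitute into x ≡ 2 (mod 4): 117·t ≡ 2 − 58 = -56 (mod 4).
    Reduce coefficients mod 4: 1·t ≡ 0 (mod 4).
    So t ≡ 0 (mod 4).
    Then x = 58 + 117·0 = 58, valid modulo lcm(117, 4) = 468: x ≡ 58 (mod 468).
Verify: 58 mod 13 = 6 ✓, 58 mod 9 = 4 ✓, 58 mod 4 = 2 ✓.

x ≡ 58 (mod 468).


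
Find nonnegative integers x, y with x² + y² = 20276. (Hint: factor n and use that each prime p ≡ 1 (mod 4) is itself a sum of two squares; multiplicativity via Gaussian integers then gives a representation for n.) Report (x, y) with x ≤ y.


Step 1: Factor n = 20276 = 2^2 · 37 · 137.
Step 2: Check the mod-4 condition on each prime factor: 2 = 2 (special); 37 ≡ 1 (mod 4), exponent 1; 137 ≡ 1 (mod 4), exponent 1.
All primes ≡ 3 (mod 4) appear to even exponent (or don't appear), so by the two-squares theorem n IS expressible as a sum of two squares.
Step 3: Build a representation. Group n = k² · m with k = 2 and m = 37 · 137 = 5069 (a product of primes ≡ 1 (mod 4)); a representation of m scales to one of n via (k·x)² + (k·y)² = k²(x² + y²). Each prime p ≡ 1 (mod 4) is itself a sum of two squares; find a² by testing p − a² for a perfect square:
  37: 37 − 1² = 36 = 6² ⇒ 37 = 1² + 6².
  137: 137 − 1² = 136, 137 − 2² = 133, 137 − 3² = 128, 137 − 4² = 121 = 11² ⇒ 137 = 4² + 11².
  Combine using the Brahmagupta–Fibonacci identity (a² + b²)(c² + d²) = (ac − bd)² + (ad + bc)² = (ac + bd)² + (ad − bc)²:
  37 · 137 = 5069: from (1² + 6²)(4² + 11²), take (1·4 − 6·11, 1·11 + 6·4) = (4 − 66, 11 + 24) = (-62, 35); dropping signs (only squares matter) gives (62, 35); check 62² + 35² = 3844 + 1225 = 5069 ✓.
  Scale by k = 2: (2·62, 2·35) = (124, 70).
Step 4: Order so x ≤ y and verify: 70² + 124² = 4900 + 15376 = 20276 = n. ✓

n = 20276 = 70² + 124² (one valid representation with x ≤ y).


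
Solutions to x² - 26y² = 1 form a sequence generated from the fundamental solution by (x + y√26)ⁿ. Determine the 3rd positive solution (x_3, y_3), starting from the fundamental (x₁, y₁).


Step 1: Find the fundamental solution (x₁, y₁) of x² - 26y² = 1.
  Expand √26 as a continued fraction. a₀ = ⌊√26⌋ = 5; iterate m_{k+1} = d_k·a_k − m_k, d_{k+1} = (26 − m_{k+1}²)/d_k, a_{k+1} = ⌊(a₀ + m_{k+1})/d_{k+1}⌋ (starting m₀ = 0, d₀ = 1), with convergents p_k = a_k·p_{k-1} + p_{k-2}, q_k = a_k·q_{k-1} + q_{k-2} (p₋₁ = 1, q₋₁ = 0):
  k = 0: a₀ = 5; p₀/q₀ = 5/1; p₀² − 26·q₀² = 25 − 26 = -1.
  k = 1: m = 5, d = 1, a = ⌊(5 + 5)/1⌋ = 10; p/q = (10·5 + 1)/(10·1 + 0) = 51/10; p² − 26·q² = 2601 − 2600 = 1.
  The first convergent with p² − 26·q² = 1 gives the fundamental solution (x₁, y₁) = (51, 10).
Step 2: Apply the recurrence (x_{n+1}, y_{n+1}) = (x₁x_n + 26y₁y_n, x₁y_n + y₁x_n) repeatedly.
  From (x_1, y_1) = (51, 10): x_2 = 51·51 + 26·10·10 = 5201; y_2 = 51·10 + 10·51 = 1020.
  From (x_2, y_2) = (5201, 1020): x_3 = 51·5201 + 26·10·1020 = 530451; y_3 = 51·1020 + 10·5201 = 104030.
Step 3: Verify x_3² - 26·y_3² = 281378263401 - 281378263400 = 1 (should be 1). ✓

(x_1, y_1) = (51, 10); (x_3, y_3) = (530451, 104030).


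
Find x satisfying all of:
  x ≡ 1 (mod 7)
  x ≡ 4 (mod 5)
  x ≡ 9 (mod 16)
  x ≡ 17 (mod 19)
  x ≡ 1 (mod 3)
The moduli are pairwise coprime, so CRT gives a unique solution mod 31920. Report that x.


Product of moduli M = 7 · 5 · 16 · 19 · 3 = 31920.
Merge one congruence at a time:
  Start: x ≡ 1 (mod 7).
  Combine with x ≡ 4 (mod 5); new modulus lcm = 35.
    Write x = 1 + 7·t and substitute into x ≡ 4 (mod 5): 7·t ≡ 4 − 1 = 3 (mod 5).
    Reduce coefficients mod 5: 2·t ≡ 3 (mod 5).
    The inverse of 2 mod 5 is 3 (since 2·3 = 6 = 1·5 + 1), so t ≡ 3·3 = 9 ≡ 4 (mod 5).
    Then x = 1 + 7·4 = 29, valid modulo lcm(7, 5) = 35: x ≡ 29 (mod 35).
  Combine with x ≡ 9 (mod 16); new modulus lcm = 560.
    Write x = 29 + 35·t and substitute into x ≡ 9 (mod 16): 35·t ≡ 9 − 29 = -20 (mod 16).
    Reduce coefficients mod 16: 3·t ≡ 12 (mod 16).
    The inverse of 3 mod 16 is 11 (since 3·11 = 33 = 2·16 + 1), so t ≡ 11·12 = 132 ≡ 4 (mod 16).
    Then x = 29 + 35·4 = 169, valid modulo lcm(35, 16) = 560: x ≡ 169 (mod 560).
  Combine with x ≡ 17 (mod 19); new modulus lcm = 10640.
    Write x = 169 + 560·t and substitute into x ≡ 17 (mod 19): 560·t ≡ 17 − 169 = -152 (mod 19).
    Reduce coefficients mod 19: 9·t ≡ 0 (mod 19).
    The inverse of 9 mod 19 is 17 (since 9·17 = 153 = 8·19 + 1), so t ≡ 17·0 = 0 ≡ 0 (mod 19).
    Then x = 169 + 560·0 = 169, valid modulo lcm(560, 19) = 10640: x ≡ 169 (mod 10640).
  Combine with x ≡ 1 (mod 3); new modulus lcm = 31920.
    Write x = 169 + 10640·t and substitute into x ≡ 1 (mod 3): 10640·t ≡ 1 − 169 = -168 (mod 3).
    Reduce coefficients mod 3: 2·t ≡ 0 (mod 3).
    The inverse of 2 mod 3 is 2 (since 2·2 = 4 = 1·3 + 1), so t ≡ 2·0 = 0 ≡ 0 (mod 3).
    Then x = 169 + 10640·0 = 169, valid modulo lcm(10640, 3) = 31920: x ≡ 169 (mod 31920).
Verify against each original: 169 mod 7 = 1, 169 mod 5 = 4, 169 mod 16 = 9, 169 mod 19 = 17, 169 mod 3 = 1.

x ≡ 169 (mod 31920).


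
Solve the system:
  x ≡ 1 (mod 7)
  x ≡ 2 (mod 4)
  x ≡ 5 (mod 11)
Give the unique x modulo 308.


Moduli 7, 4, 11 are pairwise coprime; by CRT there is a unique solution modulo M = 7 · 4 · 11 = 308.
Solve pairwise, accumulating the modulus:
  Start with x ≡ 1 (mod 7).
  Combine with x ≡ 2 (mod 4): since gcd(7, 4) = 1, we get a unique residue mod 28.
    Write x = 1 + 7·t and substitute into x ≡ 2 (mod 4): 7·t ≡ 2 − 1 = 1 (mod 4).
    Reduce coefficients mod 4: 3·t ≡ 1 (mod 4).
    The inverse of 3 mod 4 is 3 (since 3·3 = 9 = 2·4 + 1), so t ≡ 3·1 = 3 ≡ 3 (mod 4).
    Then x = 1 + 7·3 = 22, valid modulo lcm(7, 4) = 28: x ≡ 22 (mod 28).
  Combine with x ≡ 5 (mod 11): since gcd(28, 11) = 1, we get a unique residue mod 308.
    Write x = 22 + 28·t and substitute into x ≡ 5 (mod 11): 28·t ≡ 5 − 22 = -17 (mod 11).
    Reduce coefficients mod 11: 6·t ≡ 5 (mod 11).
    The inverse of 6 mod 11 is 2 (since 6·2 = 12 = 1·11 + 1), so t ≡ 2·5 = 10 ≡ 10 (mod 11).
    Then x = 22 + 28·10 = 302, valid modulo lcm(28, 11) = 308: x ≡ 302 (mod 308).
Verify: 302 mod 7 = 1 ✓, 302 mod 4 = 2 ✓, 302 mod 11 = 5 ✓.

x ≡ 302 (mod 308).
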